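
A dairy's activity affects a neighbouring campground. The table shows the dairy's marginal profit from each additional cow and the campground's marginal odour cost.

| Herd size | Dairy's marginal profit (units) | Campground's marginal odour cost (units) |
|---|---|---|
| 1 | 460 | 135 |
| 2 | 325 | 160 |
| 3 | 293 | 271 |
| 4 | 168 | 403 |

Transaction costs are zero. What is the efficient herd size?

Bargaining reaches the level where marginal profit last exceeds marginal odour cost.
That holds through level 3 (293 ≥ 271) but not at 4 (168 < 403).

3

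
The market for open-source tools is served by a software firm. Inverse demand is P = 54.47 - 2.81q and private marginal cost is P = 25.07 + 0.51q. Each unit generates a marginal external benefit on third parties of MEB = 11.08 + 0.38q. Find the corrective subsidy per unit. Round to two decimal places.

Social marginal cost = private MC − MEB = 13.99 + 0.13q.
Set SMC = demand: 13.99 + 0.13q = 54.47 - 2.81q → q* = 13.7687.
The Pigouvian subsidy equals MEB at q*: 11.08 + 0.38×13.7687 = 16.3121.

subsidy = 16.31 per unit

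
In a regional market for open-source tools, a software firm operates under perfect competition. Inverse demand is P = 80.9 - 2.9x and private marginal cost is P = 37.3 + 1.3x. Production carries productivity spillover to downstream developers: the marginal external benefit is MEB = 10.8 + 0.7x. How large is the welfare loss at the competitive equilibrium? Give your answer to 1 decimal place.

Market equilibrium (private): 37.3 + 1.3x = 80.9 - 2.9x → x_m = 10.3810.
Social marginal cost = private MC − MEB = 26.5 + 0.6x.
Set SMC = demand: 26.5 + 0.6x = 80.9 - 2.9x → x* = 15.5429.
Between x* and x_m the wedge demand − SMC runs linearly from 0 to MEB(x_m), so the loss is a triangle.
DWL = ½ × 5.1619 × 18.0667 = 46.6292.

DWL = 46.6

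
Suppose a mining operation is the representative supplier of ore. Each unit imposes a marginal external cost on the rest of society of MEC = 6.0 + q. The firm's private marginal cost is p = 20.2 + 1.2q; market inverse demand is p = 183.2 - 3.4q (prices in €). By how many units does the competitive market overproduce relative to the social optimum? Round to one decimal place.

Market equilibrium (private): 20.2 + 1.2q = 183.2 - 3.4q → q_m = 35.4348.
Social marginal cost = private MC + MEC = 26.2 + 2.2q.
Set SMC = demand: 26.2 + 2.2q = 183.2 - 3.4q → q* = 28.0357.
Gap = |35.4348 − 28.0357| = 7.3991.

7.4 units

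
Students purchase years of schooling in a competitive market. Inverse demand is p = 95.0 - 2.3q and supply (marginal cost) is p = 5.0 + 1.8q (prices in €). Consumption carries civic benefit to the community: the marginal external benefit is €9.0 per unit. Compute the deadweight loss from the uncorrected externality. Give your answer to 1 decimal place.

Market equilibrium (private): 5.0 + 1.8q = 95.0 - 2.3q → q_m = 21.9512.
Social marginal benefit = demand + MEB = 104.0 - 2.3q.
Set SMB = MC: 104.0 - 2.3q = 5.0 + 1.8q → q* = 24.1463.
The welfare-loss triangle has base |q_m − q*| and height MEB(q_m) (the vertical gap between SMB and MC is zero at q* and MEB at q_m).
DWL = ½ × 2.1951 × 9.0000 = 9.8780.

DWL = €9.9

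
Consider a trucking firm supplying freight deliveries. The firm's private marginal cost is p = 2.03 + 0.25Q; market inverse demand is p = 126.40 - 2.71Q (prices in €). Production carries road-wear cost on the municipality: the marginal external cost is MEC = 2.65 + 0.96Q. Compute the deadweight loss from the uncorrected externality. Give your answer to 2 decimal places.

DWL = €235.69

Market equilibrium (private): 2.03 + 0.25Q = 126.40 - 2.71Q → Q_m = 42.0169.
Social marginal cost = private MC + MEC = 4.68 + 1.21Q.
Set SMC = demand: 4.68 + 1.21Q = 126.40 - 2.71Q → Q* = 31.0510.
Height of the DWL triangle at Q_m is SMC(Q_m) − demand(Q_m) = MEC(Q_m) = 42.9862.
DWL = ½ × 10.9659 × 42.9862 = 235.6912.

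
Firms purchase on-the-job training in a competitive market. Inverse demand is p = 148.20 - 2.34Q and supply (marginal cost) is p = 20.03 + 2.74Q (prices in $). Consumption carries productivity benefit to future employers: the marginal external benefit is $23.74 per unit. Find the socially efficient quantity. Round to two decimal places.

Social marginal benefit = demand + MEB = 171.94 - 2.34Q.
Set SMB = MC: 171.94 - 2.34Q = 20.03 + 2.74Q → Q* = 29.9035.

Q* = 29.90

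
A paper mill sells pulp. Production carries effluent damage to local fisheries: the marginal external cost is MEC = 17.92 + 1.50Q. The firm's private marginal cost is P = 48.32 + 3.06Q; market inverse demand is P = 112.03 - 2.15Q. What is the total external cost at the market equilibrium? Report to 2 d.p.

331.28

Market equilibrium (private): 48.32 + 3.06Q = 112.03 - 2.15Q → Q_m = 12.2284.
Total external cost = ∫₀^{Q_m} (17.92 + 1.50Q) dQ = 17.92×12.2284 + ½×1.50×12.2284² = 331.2833.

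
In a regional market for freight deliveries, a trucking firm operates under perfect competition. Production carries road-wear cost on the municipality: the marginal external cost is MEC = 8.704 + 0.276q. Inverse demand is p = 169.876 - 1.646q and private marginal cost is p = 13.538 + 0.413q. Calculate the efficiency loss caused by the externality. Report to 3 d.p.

Market equilibrium (private): 13.538 + 0.413q = 169.876 - 1.646q → q_m = 75.9291.
Social marginal cost = private MC + MEC = 22.242 + 0.689q.
Set SMC = demand: 22.242 + 0.689q = 169.876 - 1.646q → q* = 63.2266.
Between q* and q_m the wedge SMC − demand runs linearly from 0 to MEC(q_m), so the loss is a triangle.
DWL = ½ × 12.7025 × 29.6604 = 188.3806.

DWL = 188.381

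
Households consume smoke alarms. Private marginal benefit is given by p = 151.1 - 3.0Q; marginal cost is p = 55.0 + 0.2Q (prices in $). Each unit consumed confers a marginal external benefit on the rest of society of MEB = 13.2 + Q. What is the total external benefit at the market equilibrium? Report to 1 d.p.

Market equilibrium (private): 55.0 + 0.2Q = 151.1 - 3.0Q → Q_m = 30.0313.
Total external benefit = ∫₀^{Q_m} (13.2 + 1.0Q) dQ = 13.2×30.0313 + ½×1.0×30.0313² = 847.3526.

$847.4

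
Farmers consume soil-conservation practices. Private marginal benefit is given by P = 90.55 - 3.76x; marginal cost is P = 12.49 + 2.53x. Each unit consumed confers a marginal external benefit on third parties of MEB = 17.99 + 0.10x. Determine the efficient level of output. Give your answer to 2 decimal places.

x* = 15.52

Social marginal benefit = demand + MEB = 108.54 - 3.66x.
Set SMB = MC: 108.54 - 3.66x = 12.49 + 2.53x → x* = 15.5170.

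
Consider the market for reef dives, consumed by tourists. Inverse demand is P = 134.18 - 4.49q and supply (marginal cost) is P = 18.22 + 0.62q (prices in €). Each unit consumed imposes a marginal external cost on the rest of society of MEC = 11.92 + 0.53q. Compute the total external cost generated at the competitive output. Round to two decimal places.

€406.96

Market equilibrium (private): 18.22 + 0.62q = 134.18 - 4.49q → q_m = 22.6928.
Total external cost = ∫₀^{q_m} (11.92 + 0.53q) dq = 11.92×22.6928 + ½×0.53×22.6928² = 406.9634.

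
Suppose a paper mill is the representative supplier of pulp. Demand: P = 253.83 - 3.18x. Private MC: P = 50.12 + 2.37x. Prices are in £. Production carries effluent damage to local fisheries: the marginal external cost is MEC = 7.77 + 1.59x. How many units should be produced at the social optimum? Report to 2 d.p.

x* = 27.44

Social marginal cost = private MC + MEC = 57.89 + 3.96x.
Set SMC = demand: 57.89 + 3.96x = 253.83 - 3.18x → x* = 27.4426.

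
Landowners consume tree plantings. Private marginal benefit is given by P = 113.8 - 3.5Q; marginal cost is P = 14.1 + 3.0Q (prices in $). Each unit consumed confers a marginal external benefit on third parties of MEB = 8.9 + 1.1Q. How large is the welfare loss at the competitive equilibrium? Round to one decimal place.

Market equilibrium (private): 14.1 + 3.0Q = 113.8 - 3.5Q → Q_m = 15.3385.
Social marginal benefit = demand + MEB = 122.7 - 2.4Q.
Set SMB = MC: 122.7 - 2.4Q = 14.1 + 3.0Q → Q* = 20.1111.
Height of the DWL triangle at Q_m is SMB(Q_m) − MC(Q_m) = MEB(Q_m) = 25.7723.
DWL = ½ × 4.7726 × 25.7723 = 61.5004.

DWL = $61.5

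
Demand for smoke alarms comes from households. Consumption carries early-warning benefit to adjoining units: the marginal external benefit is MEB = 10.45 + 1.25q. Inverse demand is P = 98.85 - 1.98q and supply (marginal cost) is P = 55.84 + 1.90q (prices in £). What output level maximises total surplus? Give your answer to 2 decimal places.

q* = 20.33

Social marginal benefit = demand + MEB = 109.30 - 0.73q.
Set SMB = MC: 109.30 - 0.73q = 55.84 + 1.90q → q* = 20.3270.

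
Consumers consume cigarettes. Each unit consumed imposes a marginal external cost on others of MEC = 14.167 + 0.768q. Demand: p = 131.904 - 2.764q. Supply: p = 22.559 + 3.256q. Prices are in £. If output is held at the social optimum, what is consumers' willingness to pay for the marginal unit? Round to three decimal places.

Social marginal benefit = demand − MEC = 117.737 - 3.532q.
Set SMB = MC: 117.737 - 3.532q = 22.559 + 3.256q → q* = 14.0215.
Consumer price on the demand curve at q*: 131.904 − 2.764×14.0215 = 93.1486.

P = £93.149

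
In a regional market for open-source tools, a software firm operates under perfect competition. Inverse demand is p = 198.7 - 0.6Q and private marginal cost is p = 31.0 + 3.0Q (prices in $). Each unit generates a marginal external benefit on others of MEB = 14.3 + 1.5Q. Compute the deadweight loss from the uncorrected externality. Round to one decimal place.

Market equilibrium (private): 31.0 + 3.0Q = 198.7 - 0.6Q → Q_m = 46.5833.
Social marginal cost = private MC − MEB = 16.7 + 1.5Q.
Set SMC = demand: 16.7 + 1.5Q = 198.7 - 0.6Q → Q* = 86.6667.
The loss is the area between SMC and demand from Q* to Q_m; with linear curves that's a triangle of height MEB(Q_m).
DWL = ½ × 40.0834 × 84.1750 = 1687.0101.

DWL = $1687.0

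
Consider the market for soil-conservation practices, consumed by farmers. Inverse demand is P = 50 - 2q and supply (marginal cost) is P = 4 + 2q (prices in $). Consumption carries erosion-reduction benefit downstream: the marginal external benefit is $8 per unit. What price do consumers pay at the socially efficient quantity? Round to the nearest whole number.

P = $23

Social marginal benefit = demand + MEB = 58 - 2q.
Set SMB = MC: 58 - 2q = 4 + 2q → q* = 13.5000.
Consumer price on the demand curve at q*: 50 − 2×13.5000 = 23.0000.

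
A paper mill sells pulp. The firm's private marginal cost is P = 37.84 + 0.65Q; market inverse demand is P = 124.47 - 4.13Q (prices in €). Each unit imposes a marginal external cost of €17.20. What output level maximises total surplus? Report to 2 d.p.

Social marginal cost = private MC + MEC = 55.04 + 0.65Q.
Set SMC = demand: 55.04 + 0.65Q = 124.47 - 4.13Q → Q* = 14.5251.

Q* = 14.53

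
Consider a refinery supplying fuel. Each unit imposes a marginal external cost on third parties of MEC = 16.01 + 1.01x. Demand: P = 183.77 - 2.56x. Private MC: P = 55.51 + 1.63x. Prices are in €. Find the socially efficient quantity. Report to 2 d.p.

Social marginal cost = private MC + MEC = 71.52 + 2.64x.
Set SMC = demand: 71.52 + 2.64x = 183.77 - 2.56x → x* = 21.5865.

x* = 21.59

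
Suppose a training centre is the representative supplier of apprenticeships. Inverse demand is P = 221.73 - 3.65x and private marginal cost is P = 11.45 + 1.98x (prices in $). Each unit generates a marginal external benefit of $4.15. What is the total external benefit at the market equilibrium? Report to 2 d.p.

$155.00

Market equilibrium (private): 11.45 + 1.98x = 221.73 - 3.65x → x_m = 37.3499.
Total external benefit = MEB × x_m = 4.15 × 37.3499 = 155.0021.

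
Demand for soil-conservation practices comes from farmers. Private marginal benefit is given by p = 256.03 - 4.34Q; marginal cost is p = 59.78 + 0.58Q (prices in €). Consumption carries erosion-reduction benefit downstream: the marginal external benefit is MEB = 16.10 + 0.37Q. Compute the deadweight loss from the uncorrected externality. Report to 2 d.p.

Market equilibrium (private): 59.78 + 0.58Q = 256.03 - 4.34Q → Q_m = 39.8882.
Social marginal benefit = demand + MEB = 272.13 - 3.97Q.
Set SMB = MC: 272.13 - 3.97Q = 59.78 + 0.58Q → Q* = 46.6703.
Height of the DWL triangle at Q_m is SMB(Q_m) − MC(Q_m) = MEB(Q_m) = 30.8586.
DWL = ½ × 6.7821 × 30.8586 = 104.6431.

DWL = €104.64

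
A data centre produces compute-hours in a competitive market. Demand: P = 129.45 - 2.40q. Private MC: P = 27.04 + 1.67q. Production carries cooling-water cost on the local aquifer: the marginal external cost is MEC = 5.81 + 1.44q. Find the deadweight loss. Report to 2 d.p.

Market equilibrium (private): 27.04 + 1.67q = 129.45 - 2.40q → q_m = 25.1622.
Social marginal cost = private MC + MEC = 32.85 + 3.11q.
Set SMC = demand: 32.85 + 3.11q = 129.45 - 2.40q → q* = 17.5318.
Between q* and q_m the wedge SMC − demand runs linearly from 0 to MEC(q_m), so the loss is a triangle.
DWL = ½ × 7.6304 × 42.0435 = 160.4044.

DWL = 160.40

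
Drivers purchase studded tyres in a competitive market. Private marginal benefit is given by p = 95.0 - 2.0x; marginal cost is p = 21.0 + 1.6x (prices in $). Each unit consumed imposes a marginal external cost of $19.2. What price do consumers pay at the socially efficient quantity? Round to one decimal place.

P = $64.6

Social marginal benefit = demand − MEC = 75.8 - 2.0x.
Set SMB = MC: 75.8 - 2.0x = 21.0 + 1.6x → x* = 15.2222.
Consumer price on the demand curve at x*: 95.0 − 2.0×15.2222 = 64.5556.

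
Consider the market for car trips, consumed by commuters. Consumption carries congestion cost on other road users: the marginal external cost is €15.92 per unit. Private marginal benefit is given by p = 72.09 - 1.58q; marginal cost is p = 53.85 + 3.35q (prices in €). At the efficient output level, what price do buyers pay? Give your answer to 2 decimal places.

Social marginal benefit = demand − MEC = 56.17 - 1.58q.
Set SMB = MC: 56.17 - 1.58q = 53.85 + 3.35q → q* = 0.4706.
Consumer price on the demand curve at q*: 72.09 − 1.58×0.4706 = 71.3465.

P = €71.35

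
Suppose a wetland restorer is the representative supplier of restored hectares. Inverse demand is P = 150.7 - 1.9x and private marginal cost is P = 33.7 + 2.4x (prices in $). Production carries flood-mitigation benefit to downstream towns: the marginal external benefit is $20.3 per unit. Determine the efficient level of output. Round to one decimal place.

x* = 31.9

Social marginal cost = private MC − MEB = 13.4 + 2.4x.
Set SMC = demand: 13.4 + 2.4x = 150.7 - 1.9x → x* = 31.9302.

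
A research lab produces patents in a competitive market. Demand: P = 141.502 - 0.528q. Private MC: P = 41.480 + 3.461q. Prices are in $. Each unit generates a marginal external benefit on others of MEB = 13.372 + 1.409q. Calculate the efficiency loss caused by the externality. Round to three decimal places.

Market equilibrium (private): 41.480 + 3.461q = 141.502 - 0.528q → q_m = 25.0745.
Social marginal cost = private MC − MEB = 28.108 + 2.052q.
Set SMC = demand: 28.108 + 2.052q = 141.502 - 0.528q → q* = 43.9512.
Height of the DWL triangle at q_m is demand(q_m) − SMC(q_m) = MEB(q_m) = 48.7019.
DWL = ½ × 18.8767 × 48.7019 = 459.6656.

DWL = $459.666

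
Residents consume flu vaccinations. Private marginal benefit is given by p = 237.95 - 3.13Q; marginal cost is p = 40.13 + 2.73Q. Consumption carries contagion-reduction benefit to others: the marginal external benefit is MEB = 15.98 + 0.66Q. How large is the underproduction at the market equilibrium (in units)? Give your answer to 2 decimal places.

7.36 units

Market equilibrium (private): 40.13 + 2.73Q = 237.95 - 3.13Q → Q_m = 33.7577.
Social marginal benefit = demand + MEB = 253.93 - 2.47Q.
Set SMB = MC: 253.93 - 2.47Q = 40.13 + 2.73Q → Q* = 41.1154.
Gap = |33.7577 − 41.1154| = 7.3577.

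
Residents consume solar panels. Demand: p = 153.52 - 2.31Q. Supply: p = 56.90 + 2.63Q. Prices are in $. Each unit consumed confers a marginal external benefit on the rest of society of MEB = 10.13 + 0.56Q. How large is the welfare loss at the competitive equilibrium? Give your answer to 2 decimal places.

Market equilibrium (private): 56.90 + 2.63Q = 153.52 - 2.31Q → Q_m = 19.5587.
Social marginal benefit = demand + MEB = 163.65 - 1.75Q.
Set SMB = MC: 163.65 - 1.75Q = 56.90 + 2.63Q → Q* = 24.3721.
Between Q* and Q_m the wedge SMB − MC runs linearly from 0 to MEB(Q_m), so the loss is a triangle.
DWL = ½ × 4.8134 × 21.0829 = 50.7402.

DWL = $50.74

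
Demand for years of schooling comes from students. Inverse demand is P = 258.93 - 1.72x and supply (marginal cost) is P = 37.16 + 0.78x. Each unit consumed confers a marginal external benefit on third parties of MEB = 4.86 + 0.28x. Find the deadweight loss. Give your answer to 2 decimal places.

Market equilibrium (private): 37.16 + 0.78x = 258.93 - 1.72x → x_m = 88.7080.
Social marginal benefit = demand + MEB = 263.79 - 1.44x.
Set SMB = MC: 263.79 - 1.44x = 37.16 + 0.78x → x* = 102.0856.
Between x* and x_m the wedge SMB − MC runs linearly from 0 to MEB(x_m), so the loss is a triangle.
DWL = ½ × 13.3776 × 29.6982 = 198.6453.

DWL = 198.65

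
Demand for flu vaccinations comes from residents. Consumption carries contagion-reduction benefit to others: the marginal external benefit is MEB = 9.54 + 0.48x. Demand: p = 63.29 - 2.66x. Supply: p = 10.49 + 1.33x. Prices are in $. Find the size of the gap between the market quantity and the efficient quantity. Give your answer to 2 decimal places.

4.53 units

Market equilibrium (private): 10.49 + 1.33x = 63.29 - 2.66x → x_m = 13.2331.
Social marginal benefit = demand + MEB = 72.83 - 2.18x.
Set SMB = MC: 72.83 - 2.18x = 10.49 + 1.33x → x* = 17.7607.
Gap = |13.2331 − 17.7607| = 4.5276.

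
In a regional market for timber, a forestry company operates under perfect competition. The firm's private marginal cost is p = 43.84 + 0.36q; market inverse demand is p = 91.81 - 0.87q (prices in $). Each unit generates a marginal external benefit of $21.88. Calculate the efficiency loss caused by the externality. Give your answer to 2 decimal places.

Market equilibrium (private): 43.84 + 0.36q = 91.81 - 0.87q → q_m = 39.0000.
Social marginal cost = private MC − MEB = 21.96 + 0.36q.
Set SMC = demand: 21.96 + 0.36q = 91.81 - 0.87q → q* = 56.7886.
Between q* and q_m the wedge demand − SMC runs linearly from 0 to MEB(q_m), so the loss is a triangle.
DWL = ½ × 17.7886 × 21.8800 = 194.6073.

DWL = $194.61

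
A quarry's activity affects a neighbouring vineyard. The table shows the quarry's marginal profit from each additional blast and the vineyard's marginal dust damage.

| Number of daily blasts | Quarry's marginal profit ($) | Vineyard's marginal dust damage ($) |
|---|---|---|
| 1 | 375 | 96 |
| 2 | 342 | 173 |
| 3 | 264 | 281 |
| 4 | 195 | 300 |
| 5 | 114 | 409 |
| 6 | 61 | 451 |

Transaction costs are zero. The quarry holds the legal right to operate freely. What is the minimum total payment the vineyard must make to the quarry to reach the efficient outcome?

$634

Left alone the quarry would choose level 6 (marginal profit stays positive).
Efficient level: k* = 2 (marginal profit ≥ marginal dust damage through 2).
The vineyard must at least cover the quarry's forgone profit from cutting 6→2: 264 + 195 + 114 + 61 = 634.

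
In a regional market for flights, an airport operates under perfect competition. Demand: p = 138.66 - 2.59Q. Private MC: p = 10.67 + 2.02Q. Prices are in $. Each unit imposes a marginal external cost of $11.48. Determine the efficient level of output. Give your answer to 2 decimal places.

Q* = 25.27

Social marginal cost = private MC + MEC = 22.15 + 2.02Q.
Set SMC = demand: 22.15 + 2.02Q = 138.66 - 2.59Q → Q* = 25.2733.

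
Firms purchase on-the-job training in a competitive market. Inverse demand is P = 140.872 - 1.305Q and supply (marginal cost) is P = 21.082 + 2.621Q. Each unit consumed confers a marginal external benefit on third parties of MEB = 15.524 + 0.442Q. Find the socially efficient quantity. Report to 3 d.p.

Social marginal benefit = demand + MEB = 156.396 - 0.863Q.
Set SMB = MC: 156.396 - 0.863Q = 21.082 + 2.621Q → Q* = 38.8387.

Q* = 38.839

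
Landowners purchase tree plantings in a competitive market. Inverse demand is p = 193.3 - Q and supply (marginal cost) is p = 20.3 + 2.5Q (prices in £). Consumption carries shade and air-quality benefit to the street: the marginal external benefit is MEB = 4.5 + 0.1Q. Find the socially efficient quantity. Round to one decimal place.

Social marginal benefit = demand + MEB = 197.8 - 0.9Q.
Set SMB = MC: 197.8 - 0.9Q = 20.3 + 2.5Q → Q* = 52.2059.

Q* = 52.2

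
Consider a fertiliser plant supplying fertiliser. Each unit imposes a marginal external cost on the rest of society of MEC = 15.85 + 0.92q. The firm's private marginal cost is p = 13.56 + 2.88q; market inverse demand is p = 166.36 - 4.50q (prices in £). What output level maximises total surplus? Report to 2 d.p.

Social marginal cost = private MC + MEC = 29.41 + 3.80q.
Set SMC = demand: 29.41 + 3.80q = 166.36 - 4.50q → q* = 16.5000.

q* = 16.50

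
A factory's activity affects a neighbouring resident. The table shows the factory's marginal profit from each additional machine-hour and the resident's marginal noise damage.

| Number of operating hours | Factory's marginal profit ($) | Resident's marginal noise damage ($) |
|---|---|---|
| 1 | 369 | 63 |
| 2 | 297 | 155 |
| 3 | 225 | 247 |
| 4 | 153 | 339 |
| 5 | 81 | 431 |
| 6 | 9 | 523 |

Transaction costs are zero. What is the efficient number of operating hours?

2

Bargaining reaches the level where marginal profit last exceeds marginal noise damage.
That holds through level 2 (297 ≥ 155) but not at 3 (225 < 247).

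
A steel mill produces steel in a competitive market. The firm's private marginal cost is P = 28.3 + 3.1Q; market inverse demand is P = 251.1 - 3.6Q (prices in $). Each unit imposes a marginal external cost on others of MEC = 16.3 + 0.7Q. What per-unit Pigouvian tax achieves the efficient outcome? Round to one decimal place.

Social marginal cost = private MC + MEC = 44.6 + 3.8Q.
Set SMC = demand: 44.6 + 3.8Q = 251.1 - 3.6Q → Q* = 27.9054.
The Pigouvian tax equals MEC at Q*: 16.3 + 0.7×27.9054 = 35.8338.

tax = $35.8 per unit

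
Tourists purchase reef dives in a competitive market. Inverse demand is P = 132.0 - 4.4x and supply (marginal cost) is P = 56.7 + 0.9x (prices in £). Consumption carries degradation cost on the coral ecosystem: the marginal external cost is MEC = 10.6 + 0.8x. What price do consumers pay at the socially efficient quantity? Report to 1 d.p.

P = £85.3

Social marginal benefit = demand − MEC = 121.4 - 5.2x.
Set SMB = MC: 121.4 - 5.2x = 56.7 + 0.9x → x* = 10.6066.
Consumer price on the demand curve at x*: 132.0 − 4.4×10.6066 = 85.3310.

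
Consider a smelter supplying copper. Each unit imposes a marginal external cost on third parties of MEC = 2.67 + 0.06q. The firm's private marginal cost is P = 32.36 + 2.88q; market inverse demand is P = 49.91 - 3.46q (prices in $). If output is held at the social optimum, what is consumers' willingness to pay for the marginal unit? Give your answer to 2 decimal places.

Social marginal cost = private MC + MEC = 35.03 + 2.94q.
Set SMC = demand: 35.03 + 2.94q = 49.91 - 3.46q → q* = 2.3250.
Consumer price on the demand curve at q*: 49.91 − 3.46×2.3250 = 41.8655.

P = $41.87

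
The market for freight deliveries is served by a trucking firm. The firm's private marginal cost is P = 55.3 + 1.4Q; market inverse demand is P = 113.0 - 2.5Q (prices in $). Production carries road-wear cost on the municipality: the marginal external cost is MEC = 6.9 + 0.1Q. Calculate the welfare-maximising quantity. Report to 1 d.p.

Q* = 12.7

Social marginal cost = private MC + MEC = 62.2 + 1.5Q.
Set SMC = demand: 62.2 + 1.5Q = 113.0 - 2.5Q → Q* = 12.7000.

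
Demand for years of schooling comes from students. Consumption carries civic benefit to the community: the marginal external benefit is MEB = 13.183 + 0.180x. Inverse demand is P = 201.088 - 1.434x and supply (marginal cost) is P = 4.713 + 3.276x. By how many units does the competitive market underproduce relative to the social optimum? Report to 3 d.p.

Market equilibrium (private): 4.713 + 3.276x = 201.088 - 1.434x → x_m = 41.6932.
Social marginal benefit = demand + MEB = 214.271 - 1.254x.
Set SMB = MC: 214.271 - 1.254x = 4.713 + 3.276x → x* = 46.2600.
Gap = |41.6932 − 46.2600| = 4.5668.

4.567 units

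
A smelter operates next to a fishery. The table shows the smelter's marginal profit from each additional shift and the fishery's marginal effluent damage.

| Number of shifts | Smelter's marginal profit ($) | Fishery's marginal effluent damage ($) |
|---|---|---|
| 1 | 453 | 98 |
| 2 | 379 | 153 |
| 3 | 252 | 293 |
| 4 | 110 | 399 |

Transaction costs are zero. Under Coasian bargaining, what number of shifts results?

2

Bargaining reaches the level where marginal profit last exceeds marginal effluent damage.
That holds through level 2 (379 ≥ 153) but not at 3 (252 < 293).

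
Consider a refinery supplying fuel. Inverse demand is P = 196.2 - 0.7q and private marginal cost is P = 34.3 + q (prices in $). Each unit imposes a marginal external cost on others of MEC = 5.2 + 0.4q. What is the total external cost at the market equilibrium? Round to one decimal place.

$2309.2

Market equilibrium (private): 34.3 + q = 196.2 - 0.7q → q_m = 95.2353.
Total external cost = ∫₀^{q_m} (5.2 + 0.4q) dq = 5.2×95.2353 + ½×0.4×95.2353² = 2309.1760.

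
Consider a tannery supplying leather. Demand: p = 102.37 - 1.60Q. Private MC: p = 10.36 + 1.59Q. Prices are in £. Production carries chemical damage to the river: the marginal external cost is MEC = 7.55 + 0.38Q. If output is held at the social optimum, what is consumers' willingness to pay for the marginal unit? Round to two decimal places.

P = £64.52

Social marginal cost = private MC + MEC = 17.91 + 1.97Q.
Set SMC = demand: 17.91 + 1.97Q = 102.37 - 1.60Q → Q* = 23.6583.
Consumer price on the demand curve at Q*: 102.37 − 1.60×23.6583 = 64.5167.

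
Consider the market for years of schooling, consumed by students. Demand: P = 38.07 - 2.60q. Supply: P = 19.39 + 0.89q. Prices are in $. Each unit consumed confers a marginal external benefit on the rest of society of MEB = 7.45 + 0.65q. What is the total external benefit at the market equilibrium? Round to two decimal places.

$49.19

Market equilibrium (private): 19.39 + 0.89q = 38.07 - 2.60q → q_m = 5.3524.
Total external benefit = ∫₀^{q_m} (7.45 + 0.65q) dq = 7.45×5.3524 + ½×0.65×5.3524² = 49.1860.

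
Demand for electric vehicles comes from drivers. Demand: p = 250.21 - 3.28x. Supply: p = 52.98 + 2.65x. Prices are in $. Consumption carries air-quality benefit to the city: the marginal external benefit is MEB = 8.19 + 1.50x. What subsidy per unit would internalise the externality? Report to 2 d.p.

subsidy = $77.75 per unit

Social marginal benefit = demand + MEB = 258.40 - 1.78x.
Set SMB = MC: 258.40 - 1.78x = 52.98 + 2.65x → x* = 46.3702.
The Pigouvian subsidy equals MEB at x*: 8.19 + 1.50×46.3702 = 77.7453.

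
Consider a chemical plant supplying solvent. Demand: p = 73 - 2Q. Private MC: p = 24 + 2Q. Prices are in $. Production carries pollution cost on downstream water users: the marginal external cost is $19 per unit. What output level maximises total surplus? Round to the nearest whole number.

Q* = 8

Social marginal cost = private MC + MEC = 43 + 2Q.
Set SMC = demand: 43 + 2Q = 73 - 2Q → Q* = 7.5000.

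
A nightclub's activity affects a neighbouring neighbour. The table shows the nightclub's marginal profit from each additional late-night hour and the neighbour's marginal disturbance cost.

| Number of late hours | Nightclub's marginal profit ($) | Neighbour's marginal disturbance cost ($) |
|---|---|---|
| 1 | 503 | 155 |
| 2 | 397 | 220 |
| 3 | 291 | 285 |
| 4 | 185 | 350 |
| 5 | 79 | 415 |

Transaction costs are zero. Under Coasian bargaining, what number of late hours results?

Bargaining reaches the level where marginal profit last exceeds marginal disturbance cost.
That holds through level 3 (291 ≥ 285) but not at 4 (185 < 350).

3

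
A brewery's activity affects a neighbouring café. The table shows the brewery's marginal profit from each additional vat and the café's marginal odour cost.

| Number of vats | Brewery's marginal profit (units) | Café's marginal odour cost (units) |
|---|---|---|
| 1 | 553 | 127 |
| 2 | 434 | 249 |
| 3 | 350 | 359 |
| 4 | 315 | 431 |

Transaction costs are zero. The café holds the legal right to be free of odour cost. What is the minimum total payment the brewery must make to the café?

376

Efficient level: marginal profit ≥ marginal odour cost through level 2, so k* = 2.
With the café holding the right, the brewery must at least compensate total damage at k*: 127 + 249 = 376.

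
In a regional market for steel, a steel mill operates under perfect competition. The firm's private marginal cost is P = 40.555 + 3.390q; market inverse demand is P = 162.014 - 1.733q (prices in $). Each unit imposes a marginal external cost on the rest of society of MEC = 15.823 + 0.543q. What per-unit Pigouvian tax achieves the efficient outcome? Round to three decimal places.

tax = $25.947 per unit

Social marginal cost = private MC + MEC = 56.378 + 3.933q.
Set SMC = demand: 56.378 + 3.933q = 162.014 - 1.733q → q* = 18.6438.
The Pigouvian tax equals MEC at q*: 15.823 + 0.543×18.6438 = 25.9466.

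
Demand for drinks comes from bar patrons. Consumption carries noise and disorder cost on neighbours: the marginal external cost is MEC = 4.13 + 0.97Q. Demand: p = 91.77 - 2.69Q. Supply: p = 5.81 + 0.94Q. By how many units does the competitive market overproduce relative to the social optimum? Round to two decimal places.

5.89 units

Market equilibrium (private): 5.81 + 0.94Q = 91.77 - 2.69Q → Q_m = 23.6804.
Social marginal benefit = demand − MEC = 87.64 - 3.66Q.
Set SMB = MC: 87.64 - 3.66Q = 5.81 + 0.94Q → Q* = 17.7891.
Gap = |23.6804 − 17.7891| = 5.8913.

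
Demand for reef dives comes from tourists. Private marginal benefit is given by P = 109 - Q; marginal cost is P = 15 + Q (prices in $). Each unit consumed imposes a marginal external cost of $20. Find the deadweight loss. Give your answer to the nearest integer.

DWL = $100

Market equilibrium (private): 15 + Q = 109 - Q → Q_m = 47.0000.
Social marginal benefit = demand − MEC = 89 - Q.
Set SMB = MC: 89 - Q = 15 + Q → Q* = 37.0000.
The welfare-loss triangle has base |Q_m − Q*| and height MEC(Q_m) (the vertical gap between SMB and MC is zero at Q* and MEC at Q_m).
DWL = ½ × 10.0000 × 20.0000 = 100.0000.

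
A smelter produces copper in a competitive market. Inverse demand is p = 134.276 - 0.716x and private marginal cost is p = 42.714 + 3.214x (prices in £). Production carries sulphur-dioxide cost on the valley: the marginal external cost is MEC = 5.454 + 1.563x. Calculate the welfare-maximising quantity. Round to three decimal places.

Social marginal cost = private MC + MEC = 48.168 + 4.777x.
Set SMC = demand: 48.168 + 4.777x = 134.276 - 0.716x → x* = 15.6760.

x* = 15.676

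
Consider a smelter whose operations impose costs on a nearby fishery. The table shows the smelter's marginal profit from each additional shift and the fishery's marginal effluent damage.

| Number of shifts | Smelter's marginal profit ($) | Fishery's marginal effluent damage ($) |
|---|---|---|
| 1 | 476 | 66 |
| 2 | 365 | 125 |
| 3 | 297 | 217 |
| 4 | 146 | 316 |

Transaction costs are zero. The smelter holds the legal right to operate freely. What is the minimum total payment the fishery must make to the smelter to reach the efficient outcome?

$146

Left alone the smelter would choose level 4 (marginal profit stays positive).
Efficient level: k* = 3 (marginal profit ≥ marginal effluent damage through 3).
The fishery must at least cover the smelter's forgone profit from cutting 4→3: 146 = 146.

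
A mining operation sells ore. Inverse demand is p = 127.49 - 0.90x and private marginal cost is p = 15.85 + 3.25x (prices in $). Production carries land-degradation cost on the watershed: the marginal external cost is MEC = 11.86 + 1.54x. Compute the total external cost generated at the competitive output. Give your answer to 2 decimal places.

Market equilibrium (private): 15.85 + 3.25x = 127.49 - 0.90x → x_m = 26.9012.
Total external cost = ∫₀^{x_m} (11.86 + 1.54x) dx = 11.86×26.9012 + ½×1.54×26.9012² = 876.2776.

$876.28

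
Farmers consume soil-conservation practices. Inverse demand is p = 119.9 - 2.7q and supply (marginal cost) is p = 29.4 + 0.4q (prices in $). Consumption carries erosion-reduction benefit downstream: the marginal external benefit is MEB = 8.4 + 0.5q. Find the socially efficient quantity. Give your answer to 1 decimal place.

Social marginal benefit = demand + MEB = 128.3 - 2.2q.
Set SMB = MC: 128.3 - 2.2q = 29.4 + 0.4q → q* = 38.0385.

q* = 38.0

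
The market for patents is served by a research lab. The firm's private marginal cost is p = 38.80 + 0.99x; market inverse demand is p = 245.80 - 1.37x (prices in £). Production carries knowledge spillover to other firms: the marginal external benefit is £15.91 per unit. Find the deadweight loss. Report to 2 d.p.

DWL = £53.63

Market equilibrium (private): 38.80 + 0.99x = 245.80 - 1.37x → x_m = 87.7119.
Social marginal cost = private MC − MEB = 22.89 + 0.99x.
Set SMC = demand: 22.89 + 0.99x = 245.80 - 1.37x → x* = 94.4534.
The loss is the area between SMC and demand from x* to x_m; with linear curves that's a triangle of height MEB(x_m).
DWL = ½ × 6.7415 × 15.9100 = 53.6286.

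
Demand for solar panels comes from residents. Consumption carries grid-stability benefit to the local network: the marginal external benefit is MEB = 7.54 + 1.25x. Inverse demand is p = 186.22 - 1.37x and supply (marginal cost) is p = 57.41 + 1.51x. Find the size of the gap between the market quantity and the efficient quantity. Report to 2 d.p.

Market equilibrium (private): 57.41 + 1.51x = 186.22 - 1.37x → x_m = 44.7257.
Social marginal benefit = demand + MEB = 193.76 - 0.12x.
Set SMB = MC: 193.76 - 0.12x = 57.41 + 1.51x → x* = 83.6503.
Gap = |44.7257 − 83.6503| = 38.9246.

38.92 units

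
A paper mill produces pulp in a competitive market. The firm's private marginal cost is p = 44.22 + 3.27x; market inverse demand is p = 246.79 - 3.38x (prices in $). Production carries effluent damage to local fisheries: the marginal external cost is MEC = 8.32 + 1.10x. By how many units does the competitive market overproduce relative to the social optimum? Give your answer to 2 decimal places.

5.40 units

Market equilibrium (private): 44.22 + 3.27x = 246.79 - 3.38x → x_m = 30.4617.
Social marginal cost = private MC + MEC = 52.54 + 4.37x.
Set SMC = demand: 52.54 + 4.37x = 246.79 - 3.38x → x* = 25.0645.
Gap = |30.4617 − 25.0645| = 5.3972.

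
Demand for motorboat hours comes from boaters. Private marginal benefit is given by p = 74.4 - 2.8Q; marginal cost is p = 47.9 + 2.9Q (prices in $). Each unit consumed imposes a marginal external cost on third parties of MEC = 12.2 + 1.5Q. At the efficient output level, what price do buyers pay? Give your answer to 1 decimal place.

P = $68.8

Social marginal benefit = demand − MEC = 62.2 - 4.3Q.
Set SMB = MC: 62.2 - 4.3Q = 47.9 + 2.9Q → Q* = 1.9861.
Consumer price on the demand curve at Q*: 74.4 − 2.8×1.9861 = 68.8389.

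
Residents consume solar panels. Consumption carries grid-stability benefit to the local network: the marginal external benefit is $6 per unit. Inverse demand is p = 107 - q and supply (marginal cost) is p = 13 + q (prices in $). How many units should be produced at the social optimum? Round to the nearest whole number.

Social marginal benefit = demand + MEB = 113 - q.
Set SMB = MC: 113 - q = 13 + q → q* = 50.0000.

q* = 50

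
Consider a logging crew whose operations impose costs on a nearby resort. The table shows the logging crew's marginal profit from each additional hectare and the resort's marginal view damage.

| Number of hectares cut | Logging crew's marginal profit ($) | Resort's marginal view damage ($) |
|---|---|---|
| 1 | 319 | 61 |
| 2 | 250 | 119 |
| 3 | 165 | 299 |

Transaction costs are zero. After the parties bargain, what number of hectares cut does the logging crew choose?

Bargaining reaches the level where marginal profit last exceeds marginal view damage.
That holds through level 2 (250 ≥ 119) but not at 3 (165 < 299).

2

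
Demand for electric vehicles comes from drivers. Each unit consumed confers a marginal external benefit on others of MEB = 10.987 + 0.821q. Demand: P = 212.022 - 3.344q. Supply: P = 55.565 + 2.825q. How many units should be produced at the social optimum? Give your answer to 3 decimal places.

Social marginal benefit = demand + MEB = 223.009 - 2.523q.
Set SMB = MC: 223.009 - 2.523q = 55.565 + 2.825q → q* = 31.3096.

q* = 31.310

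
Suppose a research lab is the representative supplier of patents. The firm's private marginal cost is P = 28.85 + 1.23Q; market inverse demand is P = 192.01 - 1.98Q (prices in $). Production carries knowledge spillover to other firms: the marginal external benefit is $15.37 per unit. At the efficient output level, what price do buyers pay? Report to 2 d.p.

Social marginal cost = private MC − MEB = 13.48 + 1.23Q.
Set SMC = demand: 13.48 + 1.23Q = 192.01 - 1.98Q → Q* = 55.6168.
Consumer price on the demand curve at Q*: 192.01 − 1.98×55.6168 = 81.8887.

P = $81.89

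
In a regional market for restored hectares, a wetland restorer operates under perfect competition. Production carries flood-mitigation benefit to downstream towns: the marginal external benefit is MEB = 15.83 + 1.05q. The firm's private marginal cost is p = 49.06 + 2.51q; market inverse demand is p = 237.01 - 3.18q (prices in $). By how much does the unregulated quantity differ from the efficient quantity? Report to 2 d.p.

Market equilibrium (private): 49.06 + 2.51q = 237.01 - 3.18q → q_m = 33.0316.
Social marginal cost = private MC − MEB = 33.23 + 1.46q.
Set SMC = demand: 33.23 + 1.46q = 237.01 - 3.18q → q* = 43.9181.
Gap = |33.0316 − 43.9181| = 10.8865.

10.89 units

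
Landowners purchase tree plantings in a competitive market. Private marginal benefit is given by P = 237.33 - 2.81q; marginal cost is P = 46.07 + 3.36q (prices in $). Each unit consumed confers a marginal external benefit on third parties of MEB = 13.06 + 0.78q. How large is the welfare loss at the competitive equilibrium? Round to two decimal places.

Market equilibrium (private): 46.07 + 3.36q = 237.33 - 2.81q → q_m = 30.9984.
Social marginal benefit = demand + MEB = 250.39 - 2.03q.
Set SMB = MC: 250.39 - 2.03q = 46.07 + 3.36q → q* = 37.9072.
Between q* and q_m the wedge SMB − MC runs linearly from 0 to MEB(q_m), so the loss is a triangle.
DWL = ½ × 6.9088 × 37.2387 = 128.6374.

DWL = $128.64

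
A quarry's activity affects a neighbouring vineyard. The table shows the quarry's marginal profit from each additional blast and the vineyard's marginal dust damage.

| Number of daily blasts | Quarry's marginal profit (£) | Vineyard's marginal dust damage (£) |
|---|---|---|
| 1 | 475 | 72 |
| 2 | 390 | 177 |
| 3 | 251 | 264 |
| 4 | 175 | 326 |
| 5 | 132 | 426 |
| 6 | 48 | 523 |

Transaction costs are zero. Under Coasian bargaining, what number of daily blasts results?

Bargaining reaches the level where marginal profit last exceeds marginal dust damage.
That holds through level 2 (390 ≥ 177) but not at 3 (251 < 264).

2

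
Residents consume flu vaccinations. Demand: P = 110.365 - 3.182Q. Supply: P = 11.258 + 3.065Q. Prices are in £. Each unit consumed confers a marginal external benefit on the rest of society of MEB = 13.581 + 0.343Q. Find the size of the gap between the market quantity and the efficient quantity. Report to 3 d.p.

Market equilibrium (private): 11.258 + 3.065Q = 110.365 - 3.182Q → Q_m = 15.8647.
Social marginal benefit = demand + MEB = 123.946 - 2.839Q.
Set SMB = MC: 123.946 - 2.839Q = 11.258 + 3.065Q → Q* = 19.0867.
Gap = |15.8647 − 19.0867| = 3.2220.

3.222 units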